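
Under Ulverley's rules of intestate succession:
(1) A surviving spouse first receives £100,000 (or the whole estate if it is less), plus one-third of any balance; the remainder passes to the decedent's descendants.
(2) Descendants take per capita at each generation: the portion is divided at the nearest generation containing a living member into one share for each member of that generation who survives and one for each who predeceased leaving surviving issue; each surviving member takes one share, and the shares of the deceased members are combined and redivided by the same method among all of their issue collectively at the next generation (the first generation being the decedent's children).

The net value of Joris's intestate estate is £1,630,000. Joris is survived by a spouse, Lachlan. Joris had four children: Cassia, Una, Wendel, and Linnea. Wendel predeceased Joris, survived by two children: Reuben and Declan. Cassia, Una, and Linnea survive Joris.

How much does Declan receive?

Declan receives £127,500.

Lachlan first takes £100,000, leaving a balance of £1,530,000. Lachlan then takes one-third of the balance (£510,000), for a total of £610,000. The remaining £1,020,000 passes to the descendants.
The descendants' portion (£1,020,000) is divided at the children's generation into 4 shares of £255,000. Cassia, Una, and Linnea each take £255,000. The remaining share for the deceased Wendel (£255,000) is carried to the next generation.
That pool (£255,000) is divided at the grandchildren's generation equally among Reuben and Declan: £127,500 each.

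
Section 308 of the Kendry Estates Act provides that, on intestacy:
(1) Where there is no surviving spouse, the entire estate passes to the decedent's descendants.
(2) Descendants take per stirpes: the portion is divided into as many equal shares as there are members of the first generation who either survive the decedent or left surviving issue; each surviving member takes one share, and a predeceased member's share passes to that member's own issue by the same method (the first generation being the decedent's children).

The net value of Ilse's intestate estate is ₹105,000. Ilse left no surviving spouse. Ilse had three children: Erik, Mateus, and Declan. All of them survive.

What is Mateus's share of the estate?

The entire ₹105,000 passes to the descendants.
That amount (₹105,000) is divided into 3 shares of ₹35,000: Erik, Mateus, and Declan each take ₹35,000.

Mateus receives ₹35,000.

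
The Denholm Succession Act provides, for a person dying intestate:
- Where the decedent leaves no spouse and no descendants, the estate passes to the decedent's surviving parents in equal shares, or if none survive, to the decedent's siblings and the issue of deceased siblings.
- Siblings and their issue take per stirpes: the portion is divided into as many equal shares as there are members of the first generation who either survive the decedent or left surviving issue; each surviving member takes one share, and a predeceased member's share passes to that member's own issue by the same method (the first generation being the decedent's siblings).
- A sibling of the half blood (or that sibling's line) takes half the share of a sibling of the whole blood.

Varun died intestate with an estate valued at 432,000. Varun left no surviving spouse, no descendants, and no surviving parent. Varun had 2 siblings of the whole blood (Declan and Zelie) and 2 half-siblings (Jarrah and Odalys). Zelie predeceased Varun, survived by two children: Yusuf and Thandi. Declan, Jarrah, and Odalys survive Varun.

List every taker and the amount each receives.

Declan: 144,000; Jarrah: 72,000; Odalys: 72,000; Yusuf: 72,000; Thandi: 72,000

The entire 432,000 passes to the siblings and their issue.
Counting each half-blood sibling's line as half a unit, there are 3 units in 432,000, so one unit is 144,000. Whole-blood lines (Declan and Zelie) take 144,000 each; half-blood lines (Jarrah and Odalys) take 72,000 each.
Zelie's share (144,000) is divided into 2 shares of 72,000: Yusuf and Thandi each take 72,000.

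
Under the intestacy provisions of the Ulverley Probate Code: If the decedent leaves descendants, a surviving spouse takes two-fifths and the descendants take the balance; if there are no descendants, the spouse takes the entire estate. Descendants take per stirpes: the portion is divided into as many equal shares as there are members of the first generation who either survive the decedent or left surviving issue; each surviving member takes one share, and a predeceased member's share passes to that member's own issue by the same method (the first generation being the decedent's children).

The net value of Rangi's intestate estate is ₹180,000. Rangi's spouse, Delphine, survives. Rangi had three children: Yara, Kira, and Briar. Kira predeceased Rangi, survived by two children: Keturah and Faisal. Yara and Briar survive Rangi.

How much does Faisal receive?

Faisal receives ₹18,000.

Delphine takes two-fifths of ₹180,000 = ₹72,000. The remaining ₹108,000 passes to the descendants.
The descendants' portion (₹108,000) is divided into 3 shares of ₹36,000: Yara and Briar each take ₹36,000; Kira's ₹36,000 share passes to Kira's issue.
Kira's share (₹36,000) is divided into 2 shares of ₹18,000: Keturah and Faisal each take ₹18,000.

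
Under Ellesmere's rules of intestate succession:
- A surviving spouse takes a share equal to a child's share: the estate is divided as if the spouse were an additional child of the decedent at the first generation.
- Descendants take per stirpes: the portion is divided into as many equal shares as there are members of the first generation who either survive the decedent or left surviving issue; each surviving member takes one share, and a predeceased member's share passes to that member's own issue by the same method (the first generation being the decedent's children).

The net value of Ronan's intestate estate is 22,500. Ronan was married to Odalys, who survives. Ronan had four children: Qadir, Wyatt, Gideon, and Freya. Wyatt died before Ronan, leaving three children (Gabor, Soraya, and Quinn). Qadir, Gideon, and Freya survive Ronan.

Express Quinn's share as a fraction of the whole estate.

Quinn receives 1/15 of the estate.

The spouse counts as an additional share at the children's level, so there are 5 primary shares of 4,500. Odalys takes one such share (4,500).
The children's combined portion (18,000) is divided into 4 shares of 4,500: Qadir, Gideon, and Freya each take 4,500; Wyatt's 4,500 share passes to Wyatt's issue.
Wyatt's share (4,500) is divided into 3 shares of 1,500: Gabor, Soraya, and Quinn each take 1,500.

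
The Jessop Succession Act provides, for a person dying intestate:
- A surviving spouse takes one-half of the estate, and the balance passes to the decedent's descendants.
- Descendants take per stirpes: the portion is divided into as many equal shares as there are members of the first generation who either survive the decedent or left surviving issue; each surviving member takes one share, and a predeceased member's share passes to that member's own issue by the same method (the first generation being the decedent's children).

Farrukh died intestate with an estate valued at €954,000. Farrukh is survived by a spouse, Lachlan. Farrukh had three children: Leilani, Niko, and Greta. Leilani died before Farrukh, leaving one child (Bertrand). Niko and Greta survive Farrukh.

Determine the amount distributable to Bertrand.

Bertrand receives €159,000.

Lachlan takes one-half of €954,000 = €477,000. The remaining €477,000 passes to the descendants.
The descendants' portion (€477,000) is divided into 3 shares of €159,000: Niko and Greta each take €159,000; Leilani's €159,000 share passes to Leilani's issue.
Leilani's share (€159,000) passes entirely to Bertrand.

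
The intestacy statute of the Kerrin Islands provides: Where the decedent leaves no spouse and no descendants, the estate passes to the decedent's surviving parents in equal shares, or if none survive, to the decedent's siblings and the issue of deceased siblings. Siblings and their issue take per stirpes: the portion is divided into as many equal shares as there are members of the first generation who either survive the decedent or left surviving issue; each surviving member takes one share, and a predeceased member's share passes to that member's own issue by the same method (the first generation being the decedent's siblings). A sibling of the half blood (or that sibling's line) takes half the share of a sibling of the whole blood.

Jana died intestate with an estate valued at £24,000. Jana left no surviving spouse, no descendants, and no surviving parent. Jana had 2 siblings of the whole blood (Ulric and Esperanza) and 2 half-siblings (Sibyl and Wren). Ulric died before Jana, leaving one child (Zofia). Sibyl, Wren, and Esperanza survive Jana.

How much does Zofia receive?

The entire £24,000 passes to the siblings and their issue.
Counting each half-blood sibling's line as half a unit, there are 3 units in £24,000, so one unit is £8,000. Whole-blood lines (Ulric and Esperanza) take £8,000 each; half-blood lines (Sibyl and Wren) take £4,000 each.
Ulric's share (£8,000) passes entirely to Zofia.

Zofia receives £8,000.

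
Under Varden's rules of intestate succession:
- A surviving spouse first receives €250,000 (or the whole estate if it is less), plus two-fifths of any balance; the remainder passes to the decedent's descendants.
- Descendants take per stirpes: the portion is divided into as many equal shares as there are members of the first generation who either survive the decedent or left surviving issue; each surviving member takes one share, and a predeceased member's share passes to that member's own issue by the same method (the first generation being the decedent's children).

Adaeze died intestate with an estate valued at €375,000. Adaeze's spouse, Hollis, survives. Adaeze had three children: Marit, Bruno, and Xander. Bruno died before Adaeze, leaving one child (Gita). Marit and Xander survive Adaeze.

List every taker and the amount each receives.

Hollis first takes €250,000, leaving a balance of €125,000. Hollis then takes two-fifths of the balance (€50,000), for a total of €300,000. The remaining €75,000 passes to the descendants.
The descendants' portion (€75,000) is divided into 3 shares of €25,000: Marit and Xander each take €25,000; Bruno's €25,000 share passes to Bruno's issue.
Bruno's share (€25,000) passes entirely to Gita.

Hollis: €300,000; Marit: €25,000; Gita: €25,000; Xander: €25,000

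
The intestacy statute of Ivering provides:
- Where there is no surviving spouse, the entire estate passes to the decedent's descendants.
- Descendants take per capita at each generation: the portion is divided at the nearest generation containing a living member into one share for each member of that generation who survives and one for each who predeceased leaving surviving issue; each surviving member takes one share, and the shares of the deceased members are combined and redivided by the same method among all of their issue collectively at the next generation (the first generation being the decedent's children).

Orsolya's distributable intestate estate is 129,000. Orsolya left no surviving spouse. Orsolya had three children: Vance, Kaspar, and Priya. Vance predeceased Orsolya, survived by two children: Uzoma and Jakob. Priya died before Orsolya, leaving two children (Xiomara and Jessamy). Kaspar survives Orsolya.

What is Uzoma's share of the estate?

The entire 129,000 passes to the descendants.
That amount (129,000) is divided at the children's generation into 3 shares of 43,000. Kaspar takes 43,000. The 2 shares of the deceased (Vance and Priya) are combined into a pool of 86,000.
That pool (86,000) is divided at the grandchildren's generation equally among Uzoma, Jakob, Xiomara, and Jessamy: 21,500 each.

Uzoma receives 21,500.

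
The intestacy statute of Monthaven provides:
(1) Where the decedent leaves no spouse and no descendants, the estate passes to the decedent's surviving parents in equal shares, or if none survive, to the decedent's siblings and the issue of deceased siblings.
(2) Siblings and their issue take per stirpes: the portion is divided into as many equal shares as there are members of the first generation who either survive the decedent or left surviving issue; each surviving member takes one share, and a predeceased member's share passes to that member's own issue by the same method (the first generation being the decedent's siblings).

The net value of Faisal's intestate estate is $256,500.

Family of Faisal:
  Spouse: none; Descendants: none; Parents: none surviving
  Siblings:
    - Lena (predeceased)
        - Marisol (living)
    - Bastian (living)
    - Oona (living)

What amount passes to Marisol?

Marisol receives $85,500.

The entire $256,500 passes to the siblings and their issue.
That amount ($256,500) is divided into 3 shares of $85,500: Bastian and Oona each take $85,500; Lena's $85,500 share passes to Lena's issue.
Lena's share ($85,500) passes entirely to Marisol.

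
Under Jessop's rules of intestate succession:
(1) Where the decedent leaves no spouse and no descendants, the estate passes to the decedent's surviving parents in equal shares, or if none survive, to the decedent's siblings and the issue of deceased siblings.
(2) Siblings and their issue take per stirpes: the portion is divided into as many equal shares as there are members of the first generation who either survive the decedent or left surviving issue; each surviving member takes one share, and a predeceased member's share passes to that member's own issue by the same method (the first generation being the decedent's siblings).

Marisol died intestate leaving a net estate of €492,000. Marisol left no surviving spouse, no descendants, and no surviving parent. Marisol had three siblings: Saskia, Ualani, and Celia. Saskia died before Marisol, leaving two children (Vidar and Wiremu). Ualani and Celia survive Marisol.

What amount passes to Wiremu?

Wiremu receives €82,000.

The entire €492,000 passes to the siblings and their issue.
That amount (€492,000) is divided into 3 shares of €164,000: Ualani and Celia each take €164,000; Saskia's €164,000 share passes to Saskia's issue.
Saskia's share (€164,000) is divided into 2 shares of €82,000: Vidar and Wiremu each take €82,000.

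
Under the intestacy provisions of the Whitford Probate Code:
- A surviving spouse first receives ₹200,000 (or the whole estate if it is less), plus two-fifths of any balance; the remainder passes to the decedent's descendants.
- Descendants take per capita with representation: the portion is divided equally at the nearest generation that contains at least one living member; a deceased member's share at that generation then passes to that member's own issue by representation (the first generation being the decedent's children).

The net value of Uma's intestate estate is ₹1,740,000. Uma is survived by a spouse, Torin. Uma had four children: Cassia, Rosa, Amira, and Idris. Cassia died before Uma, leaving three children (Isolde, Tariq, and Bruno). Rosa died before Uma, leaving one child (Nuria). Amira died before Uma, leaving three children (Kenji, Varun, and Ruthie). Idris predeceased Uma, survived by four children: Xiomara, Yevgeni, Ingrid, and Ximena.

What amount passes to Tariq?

Torin first takes ₹200,000, leaving a balance of ₹1,540,000. Torin then takes two-fifths of the balance (₹616,000), for a total of ₹816,000. The remaining ₹924,000 passes to the descendants.
No child survives, so the initial division is made at the grandchildren's generation.
The descendants' portion (₹924,000) is divided into 11 shares of ₹84,000: Isolde, Tariq, Bruno, Nuria, Kenji, Varun, Ruthie, Xiomara, Yevgeni, Ingrid, and Ximena each take ₹84,000.

Tariq receives ₹84,000.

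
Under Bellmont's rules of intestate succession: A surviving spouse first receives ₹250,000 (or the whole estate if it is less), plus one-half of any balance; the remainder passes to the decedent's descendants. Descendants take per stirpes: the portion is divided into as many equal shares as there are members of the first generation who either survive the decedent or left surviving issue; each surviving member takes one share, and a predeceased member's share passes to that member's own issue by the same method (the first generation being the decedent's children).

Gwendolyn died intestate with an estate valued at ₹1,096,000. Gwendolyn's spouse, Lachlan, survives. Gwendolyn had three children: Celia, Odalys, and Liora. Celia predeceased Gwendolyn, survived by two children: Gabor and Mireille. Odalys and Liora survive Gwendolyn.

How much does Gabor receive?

Lachlan first takes ₹250,000, leaving a balance of ₹846,000. Lachlan then takes one-half of the balance (₹423,000), for a total of ₹673,000. The remaining ₹423,000 passes to the descendants.
The descendants' portion (₹423,000) is divided into 3 shares of ₹141,000: Odalys and Liora each take ₹141,000; Celia's ₹141,000 share passes to Celia's issue.
Celia's share (₹141,000) is divided into 2 shares of ₹70,500: Gabor and Mireille each take ₹70,500.

Gabor receives ₹70,500.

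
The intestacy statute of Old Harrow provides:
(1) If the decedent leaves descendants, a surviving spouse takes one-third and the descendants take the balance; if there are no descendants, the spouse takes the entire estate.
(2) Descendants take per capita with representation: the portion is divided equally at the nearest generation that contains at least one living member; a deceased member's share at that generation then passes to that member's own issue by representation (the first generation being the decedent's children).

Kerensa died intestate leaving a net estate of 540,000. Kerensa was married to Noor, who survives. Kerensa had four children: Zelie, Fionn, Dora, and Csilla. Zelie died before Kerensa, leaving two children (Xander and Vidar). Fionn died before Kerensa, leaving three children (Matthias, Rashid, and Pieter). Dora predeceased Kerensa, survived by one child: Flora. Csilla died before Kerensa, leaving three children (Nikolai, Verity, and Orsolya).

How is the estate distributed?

Noor takes one-third of 540,000 = 180,000. The remaining 360,000 passes to the descendants.
No child survives, so the initial division is made at the grandchildren's generation.
The descendants' portion (360,000) is divided into 9 shares of 40,000: Xander, Vidar, Matthias, Rashid, Pieter, Flora, Nikolai, Verity, and Orsolya each take 40,000.

Noor: 180,000; Xander: 40,000; Vidar: 40,000; Matthias: 40,000; Rashid: 40,000; Pieter: 40,000; Flora: 40,000; Nikolai: 40,000; Verity: 40,000; Orsolya: 40,000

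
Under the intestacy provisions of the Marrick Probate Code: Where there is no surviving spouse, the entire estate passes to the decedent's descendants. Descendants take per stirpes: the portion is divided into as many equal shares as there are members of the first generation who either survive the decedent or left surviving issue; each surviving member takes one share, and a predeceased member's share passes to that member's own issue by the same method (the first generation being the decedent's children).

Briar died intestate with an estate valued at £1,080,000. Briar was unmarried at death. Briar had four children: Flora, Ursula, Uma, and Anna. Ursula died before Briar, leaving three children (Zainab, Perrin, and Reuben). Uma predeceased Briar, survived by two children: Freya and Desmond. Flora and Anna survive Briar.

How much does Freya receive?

The entire £1,080,000 passes to the descendants.
That amount (£1,080,000) is divided into 4 shares of £270,000: Flora and Anna each take £270,000; Ursula's £270,000 share passes to Ursula's issue; Uma's £270,000 share passes to Uma's issue.
Ursula's share (£270,000) is divided into 3 shares of £90,000: Zainab, Perrin, and Reuben each take £90,000.
Uma's share (£270,000) is divided into 2 shares of £135,000: Freya and Desmond each take £135,000.

Freya receives £135,000.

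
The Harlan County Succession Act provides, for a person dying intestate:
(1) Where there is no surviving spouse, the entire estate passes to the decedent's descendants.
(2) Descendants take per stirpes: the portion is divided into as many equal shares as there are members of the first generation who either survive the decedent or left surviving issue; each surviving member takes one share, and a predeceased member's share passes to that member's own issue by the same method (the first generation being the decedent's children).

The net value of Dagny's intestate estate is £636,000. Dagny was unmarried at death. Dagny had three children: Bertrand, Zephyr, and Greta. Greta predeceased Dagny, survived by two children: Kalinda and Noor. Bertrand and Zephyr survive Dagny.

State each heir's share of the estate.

The entire £636,000 passes to the descendants.
That amount (£636,000) is divided into 3 shares of £212,000: Bertrand and Zephyr each take £212,000; Greta's £212,000 share passes to Greta's issue.
Greta's share (£212,000) is divided into 2 shares of £106,000: Kalinda and Noor each take £106,000.

Bertrand: £212,000; Zephyr: £212,000; Kalinda: £106,000; Noor: £106,000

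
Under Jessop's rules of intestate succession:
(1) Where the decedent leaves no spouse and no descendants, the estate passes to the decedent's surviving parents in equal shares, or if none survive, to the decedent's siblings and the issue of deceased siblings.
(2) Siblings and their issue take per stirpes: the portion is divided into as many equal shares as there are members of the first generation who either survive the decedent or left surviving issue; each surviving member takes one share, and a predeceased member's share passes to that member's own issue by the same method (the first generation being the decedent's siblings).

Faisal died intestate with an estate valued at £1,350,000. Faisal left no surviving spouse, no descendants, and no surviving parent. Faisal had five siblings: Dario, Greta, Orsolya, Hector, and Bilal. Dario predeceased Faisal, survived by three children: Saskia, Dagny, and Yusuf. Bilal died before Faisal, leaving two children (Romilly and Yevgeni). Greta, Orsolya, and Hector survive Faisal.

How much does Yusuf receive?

Yusuf receives £90,000.

The entire £1,350,000 passes to the siblings and their issue.
That amount (£1,350,000) is divided into 5 shares of £270,000: Greta, Orsolya, and Hector each take £270,000; Dario's £270,000 share passes to Dario's issue; Bilal's £270,000 share passes to Bilal's issue.
Dario's share (£270,000) is divided into 3 shares of £90,000: Saskia, Dagny, and Yusuf each take £90,000.
Bilal's share (£270,000) is divided into 2 shares of £135,000: Romilly and Yevgeni each take £135,000.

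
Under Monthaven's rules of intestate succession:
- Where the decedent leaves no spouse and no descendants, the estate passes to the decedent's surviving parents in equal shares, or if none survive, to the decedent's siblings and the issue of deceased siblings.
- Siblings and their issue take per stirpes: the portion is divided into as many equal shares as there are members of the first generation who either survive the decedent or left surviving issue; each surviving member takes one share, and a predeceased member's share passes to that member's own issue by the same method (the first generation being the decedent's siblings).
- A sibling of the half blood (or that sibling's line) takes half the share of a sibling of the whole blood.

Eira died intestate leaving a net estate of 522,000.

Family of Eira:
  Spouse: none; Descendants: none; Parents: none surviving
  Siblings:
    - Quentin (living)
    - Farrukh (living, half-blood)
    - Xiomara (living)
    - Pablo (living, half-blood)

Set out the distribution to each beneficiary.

The entire 522,000 passes to the siblings and their issue.
Counting each half-blood sibling's line as half a unit, there are 3 units in 522,000, so one unit is 174,000. Whole-blood lines (Quentin and Xiomara) take 174,000 each; half-blood lines (Farrukh and Pablo) take 87,000 each.

Quentin: 174,000; Farrukh: 87,000; Xiomara: 174,000; Pablo: 87,000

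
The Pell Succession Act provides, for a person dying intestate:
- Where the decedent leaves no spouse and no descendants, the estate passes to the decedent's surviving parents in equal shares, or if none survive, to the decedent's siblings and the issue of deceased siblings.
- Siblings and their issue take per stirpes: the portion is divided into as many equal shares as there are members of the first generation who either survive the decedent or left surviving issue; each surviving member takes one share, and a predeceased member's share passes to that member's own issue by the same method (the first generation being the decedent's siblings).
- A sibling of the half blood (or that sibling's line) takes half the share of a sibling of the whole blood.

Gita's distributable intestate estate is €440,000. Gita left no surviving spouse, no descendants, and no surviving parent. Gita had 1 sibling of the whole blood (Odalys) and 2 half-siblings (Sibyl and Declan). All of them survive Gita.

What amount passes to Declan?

The entire €440,000 passes to the siblings and their issue.
Counting each half-blood sibling's line as half a unit, there are 2 units in €440,000, so one unit is €220,000. Whole-blood lines (Odalys) take €220,000 each; half-blood lines (Sibyl and Declan) take €110,000 each.

Declan receives €110,000.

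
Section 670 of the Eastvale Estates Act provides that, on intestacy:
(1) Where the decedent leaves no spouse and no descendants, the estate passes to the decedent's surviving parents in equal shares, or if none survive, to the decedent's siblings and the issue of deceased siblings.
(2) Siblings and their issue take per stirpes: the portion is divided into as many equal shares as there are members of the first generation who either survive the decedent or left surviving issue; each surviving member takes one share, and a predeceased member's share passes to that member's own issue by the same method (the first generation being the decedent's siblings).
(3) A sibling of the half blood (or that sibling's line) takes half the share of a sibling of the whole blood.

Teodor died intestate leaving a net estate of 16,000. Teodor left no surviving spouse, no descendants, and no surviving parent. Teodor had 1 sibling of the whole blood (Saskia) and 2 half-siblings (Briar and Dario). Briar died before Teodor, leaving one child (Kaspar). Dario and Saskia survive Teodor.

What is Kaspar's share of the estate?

The entire 16,000 passes to the siblings and their issue.
Counting each half-blood sibling's line as half a unit, there are 2 units in 16,000, so one unit is 8,000. Whole-blood lines (Saskia) take 8,000 each; half-blood lines (Briar and Dario) take 4,000 each.
Briar's share (4,000) passes entirely to Kaspar.

Kaspar receives 4,000.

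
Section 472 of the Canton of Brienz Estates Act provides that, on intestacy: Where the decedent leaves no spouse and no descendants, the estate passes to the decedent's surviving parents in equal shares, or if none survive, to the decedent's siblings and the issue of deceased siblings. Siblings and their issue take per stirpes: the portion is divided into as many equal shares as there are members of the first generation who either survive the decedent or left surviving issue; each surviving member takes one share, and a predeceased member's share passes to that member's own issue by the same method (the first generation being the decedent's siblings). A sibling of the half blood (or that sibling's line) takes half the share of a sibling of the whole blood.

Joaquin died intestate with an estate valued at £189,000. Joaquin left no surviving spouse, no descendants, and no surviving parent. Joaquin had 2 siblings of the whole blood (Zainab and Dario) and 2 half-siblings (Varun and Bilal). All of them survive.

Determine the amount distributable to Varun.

Varun receives £31,500.

The entire £189,000 passes to the siblings and their issue.
Counting each half-blood sibling's line as half a unit, there are 3 units in £189,000, so one unit is £63,000. Whole-blood lines (Zainab and Dario) take £63,000 each; half-blood lines (Varun and Bilal) take £31,500 each.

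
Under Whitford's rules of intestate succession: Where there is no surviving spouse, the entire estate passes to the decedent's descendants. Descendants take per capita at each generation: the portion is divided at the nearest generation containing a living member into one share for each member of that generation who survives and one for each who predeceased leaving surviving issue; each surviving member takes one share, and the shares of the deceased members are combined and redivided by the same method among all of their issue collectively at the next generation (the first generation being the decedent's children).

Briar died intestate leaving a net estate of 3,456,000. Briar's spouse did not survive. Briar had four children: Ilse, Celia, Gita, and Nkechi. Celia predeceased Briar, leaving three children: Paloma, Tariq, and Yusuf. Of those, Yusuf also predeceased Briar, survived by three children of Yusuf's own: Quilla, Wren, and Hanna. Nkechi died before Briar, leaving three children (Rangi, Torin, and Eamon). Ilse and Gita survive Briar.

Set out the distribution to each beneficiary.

The entire 3,456,000 passes to the descendants.
That amount (3,456,000) is divided at the children's generation into 4 shares of 864,000. Ilse and Gita each take 864,000. The 2 shares of the deceased (Celia and Nkechi) are combined into a pool of 1,728,000.
That pool (1,728,000) is divided at the grandchildren's generation into 6 shares of 288,000. Paloma, Tariq, Rangi, Torin, and Eamon each take 288,000. The remaining share for the deceased Yusuf (288,000) is carried to the next generation.
That pool (288,000) is divided at the great-grandchildren's generation equally among Quilla, Wren, and Hanna: 96,000 each.

Ilse: 864,000; Paloma: 288,000; Tariq: 288,000; Quilla: 96,000; Wren: 96,000; Hanna: 96,000; Gita: 864,000; Rangi: 288,000; Torin: 288,000; Eamon: 288,000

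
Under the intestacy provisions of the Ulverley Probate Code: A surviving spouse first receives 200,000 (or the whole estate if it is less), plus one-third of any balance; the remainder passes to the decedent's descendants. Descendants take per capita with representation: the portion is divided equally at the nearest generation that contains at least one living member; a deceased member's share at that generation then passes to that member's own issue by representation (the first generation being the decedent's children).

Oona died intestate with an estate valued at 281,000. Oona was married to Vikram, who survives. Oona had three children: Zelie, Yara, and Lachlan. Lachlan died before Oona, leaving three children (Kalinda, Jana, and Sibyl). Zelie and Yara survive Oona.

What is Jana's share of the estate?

Vikram first takes 200,000, leaving a balance of 81,000. Vikram then takes one-third of the balance (27,000), for a total of 227,000. The remaining 54,000 passes to the descendants.
The descendants' portion (54,000) is divided into 3 shares of 18,000: Zelie and Yara each take 18,000; Lachlan's 18,000 share passes to Lachlan's issue.
Lachlan's share (18,000) is divided into 3 shares of 6,000: Kalinda, Jana, and Sibyl each take 6,000.

Jana receives 6,000.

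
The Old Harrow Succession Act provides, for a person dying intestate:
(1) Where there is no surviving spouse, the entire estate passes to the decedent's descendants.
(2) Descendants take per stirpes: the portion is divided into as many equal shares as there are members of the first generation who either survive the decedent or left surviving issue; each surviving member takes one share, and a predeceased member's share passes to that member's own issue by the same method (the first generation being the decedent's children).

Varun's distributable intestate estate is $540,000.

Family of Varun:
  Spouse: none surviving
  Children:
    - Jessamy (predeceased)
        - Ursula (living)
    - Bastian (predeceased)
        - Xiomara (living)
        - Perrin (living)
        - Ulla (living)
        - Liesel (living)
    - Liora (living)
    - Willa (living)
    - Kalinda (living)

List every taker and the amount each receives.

Ursula: $108,000; Xiomara: $27,000; Perrin: $27,000; Ulla: $27,000; Liesel: $27,000; Liora: $108,000; Willa: $108,000; Kalinda: $108,000

The entire $540,000 passes to the descendants.
That amount ($540,000) is divided into 5 shares of $108,000: Liora, Willa, and Kalinda each take $108,000; Jessamy's $108,000 share passes to Jessamy's issue; Bastian's $108,000 share passes to Bastian's issue.
Jessamy's share ($108,000) passes entirely to Ursula.
Bastian's share ($108,000) is divided into 4 shares of $27,000: Xiomara, Perrin, Ulla, and Liesel each take $27,000.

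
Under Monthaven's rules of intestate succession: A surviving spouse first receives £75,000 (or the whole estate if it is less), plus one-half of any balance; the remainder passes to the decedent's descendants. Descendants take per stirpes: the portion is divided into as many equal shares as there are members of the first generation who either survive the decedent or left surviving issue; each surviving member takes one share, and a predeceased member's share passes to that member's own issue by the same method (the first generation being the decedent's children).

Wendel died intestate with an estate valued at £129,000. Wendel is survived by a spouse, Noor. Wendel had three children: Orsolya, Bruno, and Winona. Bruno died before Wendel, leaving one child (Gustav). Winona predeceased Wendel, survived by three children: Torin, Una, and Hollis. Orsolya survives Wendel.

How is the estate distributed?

Noor: £102,000; Orsolya: £9,000; Gustav: £9,000; Torin: £3,000; Una: £3,000; Hollis: £3,000

Noor first takes £75,000, leaving a balance of £54,000. Noor then takes one-half of the balance (£27,000), for a total of £102,000. The remaining £27,000 passes to the descendants.
The descendants' portion (£27,000) is divided into 3 shares of £9,000: Orsolya takes £9,000; Bruno's £9,000 share passes to Bruno's issue; Winona's £9,000 share passes to Winona's issue.
Bruno's share (£9,000) passes entirely to Gustav.
Winona's share (£9,000) is divided into 3 shares of £3,000: Torin, Una, and Hollis each take £3,000.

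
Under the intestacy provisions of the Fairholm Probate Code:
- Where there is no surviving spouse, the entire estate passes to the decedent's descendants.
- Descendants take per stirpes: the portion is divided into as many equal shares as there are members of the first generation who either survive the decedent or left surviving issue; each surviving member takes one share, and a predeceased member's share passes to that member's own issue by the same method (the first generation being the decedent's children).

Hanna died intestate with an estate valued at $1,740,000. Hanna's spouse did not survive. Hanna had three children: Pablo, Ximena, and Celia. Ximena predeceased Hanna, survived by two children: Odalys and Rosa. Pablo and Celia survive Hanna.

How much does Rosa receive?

Rosa receives $290,000.

The entire $1,740,000 passes to the descendants.
That amount ($1,740,000) is divided into 3 shares of $580,000: Pablo and Celia each take $580,000; Ximena's $580,000 share passes to Ximena's issue.
Ximena's share ($580,000) is divided into 2 shares of $290,000: Odalys and Rosa each take $290,000.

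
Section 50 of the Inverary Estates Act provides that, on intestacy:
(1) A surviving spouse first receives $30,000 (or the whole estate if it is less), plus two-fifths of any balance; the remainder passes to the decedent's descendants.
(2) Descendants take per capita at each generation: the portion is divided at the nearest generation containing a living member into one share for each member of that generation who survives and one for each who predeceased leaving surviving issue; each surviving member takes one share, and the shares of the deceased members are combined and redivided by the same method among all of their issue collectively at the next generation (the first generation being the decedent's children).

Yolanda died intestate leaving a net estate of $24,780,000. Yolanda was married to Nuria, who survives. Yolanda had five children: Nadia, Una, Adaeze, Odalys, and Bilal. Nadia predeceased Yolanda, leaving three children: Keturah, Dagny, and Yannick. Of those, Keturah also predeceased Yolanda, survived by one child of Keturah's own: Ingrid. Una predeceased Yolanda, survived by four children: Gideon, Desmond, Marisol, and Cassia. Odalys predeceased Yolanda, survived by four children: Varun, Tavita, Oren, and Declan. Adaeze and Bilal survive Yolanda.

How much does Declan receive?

Declan receives $810,000.

Nuria first takes $30,000, leaving a balance of $24,750,000. Nuria then takes two-fifths of the balance ($9,900,000), for a total of $9,930,000. The remaining $14,850,000 passes to the descendants.
The descendants' portion ($14,850,000) is divided at the children's generation into 5 shares of $2,970,000. Adaeze and Bilal each take $2,970,000. The 3 shares of the deceased (Nadia, Una, and Odalys) are combined into a pool of $8,910,000.
That pool ($8,910,000) is divided at the grandchildren's generation into 11 shares of $810,000. Dagny, Yannick, Gideon, Desmond, Marisol, Cassia, Varun, Tavita, Oren, and Declan each take $810,000. The remaining share for the deceased Keturah ($810,000) is carried to the next generation.
That pool ($810,000) passes entirely to Ingrid, the sole taker at the great-grandchildren's generation.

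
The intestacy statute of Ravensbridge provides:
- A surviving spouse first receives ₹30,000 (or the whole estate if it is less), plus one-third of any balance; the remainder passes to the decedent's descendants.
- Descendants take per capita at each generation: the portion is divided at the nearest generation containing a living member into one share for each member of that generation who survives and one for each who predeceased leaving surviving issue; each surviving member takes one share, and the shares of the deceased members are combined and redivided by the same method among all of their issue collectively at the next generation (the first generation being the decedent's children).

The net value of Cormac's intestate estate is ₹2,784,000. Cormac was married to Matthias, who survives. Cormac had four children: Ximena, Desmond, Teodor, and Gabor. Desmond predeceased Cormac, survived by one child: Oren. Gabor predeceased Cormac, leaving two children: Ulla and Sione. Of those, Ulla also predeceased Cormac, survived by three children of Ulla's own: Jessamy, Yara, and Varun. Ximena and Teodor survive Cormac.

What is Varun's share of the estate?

Varun receives ₹102,000.

Matthias first takes ₹30,000, leaving a balance of ₹2,754,000. Matthias then takes one-third of the balance (₹918,000), for a total of ₹948,000. The remaining ₹1,836,000 passes to the descendants.
The descendants' portion (₹1,836,000) is divided at the children's generation into 4 shares of ₹459,000. Ximena and Teodor each take ₹459,000. The 2 shares of the deceased (Desmond and Gabor) are combined into a pool of ₹918,000.
That pool (₹918,000) is divided at the grandchildren's generation into 3 shares of ₹306,000. Oren and Sione each take ₹306,000. The remaining share for the deceased Ulla (₹306,000) is carried to the next generation.
That pool (₹306,000) is divided at the great-grandchildren's generation equally among Jessamy, Yara, and Varun: ₹102,000 each.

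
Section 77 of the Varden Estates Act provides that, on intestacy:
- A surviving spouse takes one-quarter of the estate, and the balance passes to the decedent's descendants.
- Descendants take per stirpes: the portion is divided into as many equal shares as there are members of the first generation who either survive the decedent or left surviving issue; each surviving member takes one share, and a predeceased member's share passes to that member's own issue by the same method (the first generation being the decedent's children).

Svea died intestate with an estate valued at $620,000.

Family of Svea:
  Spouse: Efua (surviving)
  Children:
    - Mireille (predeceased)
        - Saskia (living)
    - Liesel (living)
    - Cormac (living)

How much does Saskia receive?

Saskia receives $155,000.

Efua takes one-quarter of $620,000 = $155,000. The remaining $465,000 passes to the descendants.
The descendants' portion ($465,000) is divided into 3 shares of $155,000: Liesel and Cormac each take $155,000; Mireille's $155,000 share passes to Mireille's issue.
Mireille's share ($155,000) passes entirely to Saskia.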